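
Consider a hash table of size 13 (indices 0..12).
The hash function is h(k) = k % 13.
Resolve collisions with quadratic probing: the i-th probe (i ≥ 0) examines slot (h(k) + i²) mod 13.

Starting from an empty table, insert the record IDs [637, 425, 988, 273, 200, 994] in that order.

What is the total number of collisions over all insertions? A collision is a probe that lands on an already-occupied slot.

Insert 637: h=0, slot 0 empty => index 0.
Insert 425: h=9, slot 9 empty => index 9.
Insert 988: h=0, slot 0 occupied => index 1.
Insert 273: h=0, slots 0,1 occupied => index 4.
Insert 200: h=5, slot 5 empty => index 5.
Insert 994: h=6, slot 6 empty => index 6.
Table: [637, 988, ∅, ∅, 273, 200, 994, ∅, ∅, 425, ∅, ∅, ∅]

3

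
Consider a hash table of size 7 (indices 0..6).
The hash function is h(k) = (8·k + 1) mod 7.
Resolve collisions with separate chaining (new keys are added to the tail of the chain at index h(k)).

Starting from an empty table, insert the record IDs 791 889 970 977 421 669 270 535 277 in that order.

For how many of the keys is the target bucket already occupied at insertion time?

Insert 791: h=1, bucket 1 empty → new chain.
Insert 889: h=1, bucket 1 nonempty → append to chain.
Insert 970: h=5, bucket 5 empty → new chain.
Insert 977: h=5, bucket 5 nonempty → append to chain.
Insert 421: h=2, bucket 2 empty → new chain.
Insert 669: h=5, bucket 5 nonempty → append to chain.
Insert 270: h=5, bucket 5 nonempty → append to chain.
Insert 535: h=4, bucket 4 empty → new chain.
Insert 277: h=5, bucket 5 nonempty → append to chain.
Final buckets:
0: -
1: 791 -> 889
2: 421
3: -
4: 535
5: 970 -> 977 -> 669 -> 270 -> 277
6: -

5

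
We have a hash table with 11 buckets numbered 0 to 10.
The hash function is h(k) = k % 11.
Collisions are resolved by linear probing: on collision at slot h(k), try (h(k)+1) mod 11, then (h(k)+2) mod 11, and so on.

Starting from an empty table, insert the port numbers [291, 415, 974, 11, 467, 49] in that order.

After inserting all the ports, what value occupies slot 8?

Insert 291: h=5, slot 5 empty -> index 5.
Insert 415: h=8, slot 8 empty -> index 8.
Insert 974: h=6, slot 6 empty -> index 6.
Insert 11: h=0, slot 0 empty -> index 0.
Insert 467: h=5, slots 5,6 occupied -> index 7.
Insert 49: h=5, slots 5,6,7,8 occupied -> index 9.
Table: [11, ∅, ∅, ∅, ∅, 291, 974, 467, 415, 49, ∅]

415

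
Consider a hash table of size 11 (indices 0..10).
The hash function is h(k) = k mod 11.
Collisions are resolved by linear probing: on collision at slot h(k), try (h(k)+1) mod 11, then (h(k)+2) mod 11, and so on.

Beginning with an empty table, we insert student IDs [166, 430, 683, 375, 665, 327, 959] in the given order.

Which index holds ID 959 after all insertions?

166: h=1 -> slot 1
430: h=1, probe 1,2 -> slot 2
683: h=1, probe 1,2,3 -> slot 3
375: h=1, probe 1,2,3,4 -> slot 4
665: h=5 -> slot 5
327: h=8 -> slot 8
959: h=2, probe 2,3,4,5,6 -> slot 6
Table: [_, 166, 430, 683, 375, 665, 959, _, 327, _, _]

6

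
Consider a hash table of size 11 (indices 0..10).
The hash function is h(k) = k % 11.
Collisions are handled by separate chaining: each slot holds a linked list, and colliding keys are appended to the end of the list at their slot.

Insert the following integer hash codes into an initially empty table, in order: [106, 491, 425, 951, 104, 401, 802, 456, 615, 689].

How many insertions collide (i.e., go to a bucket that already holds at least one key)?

7

106 → bucket 7
491 → bucket 7 (collision)
425 → bucket 7 (collision)
951 → bucket 5
104 → bucket 5 (collision)
401 → bucket 5 (collision)
802 → bucket 10
456 → bucket 5 (collision)
615 → bucket 10 (collision)
689 → bucket 7 (collision)
Final buckets:
0: ∅
1: ∅
2: ∅
3: ∅
4: ∅
5: 951 -> 104 -> 401 -> 456
6: ∅
7: 106 -> 491 -> 425 -> 689
8: ∅
9: ∅
10: 802 -> 615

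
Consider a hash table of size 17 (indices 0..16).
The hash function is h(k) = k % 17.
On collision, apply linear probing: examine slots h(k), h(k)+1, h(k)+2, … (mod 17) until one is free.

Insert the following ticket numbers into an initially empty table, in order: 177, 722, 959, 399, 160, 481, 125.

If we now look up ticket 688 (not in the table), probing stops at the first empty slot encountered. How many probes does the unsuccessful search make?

5

177 hashes to 7; slot 7 is free -> place at 7.
722 hashes to 8; slot 8 is free -> place at 8.
959 hashes to 7; 7,8 taken -> place at 9.
399 hashes to 8; 8,9 taken -> place at 10.
160 hashes to 7; 7,8,9,10 taken -> place at 11.
481 hashes to 5; slot 5 is free -> place at 5.
125 hashes to 6; slot 6 is free -> place at 6.
Table: [_, _, _, _, _, 481, 125, 177, 722, 959, 399, 160, _, _, _, _, _]
Lookup 688: h=8, probe 8,9,10,11,12 → slot 12 empty, not found.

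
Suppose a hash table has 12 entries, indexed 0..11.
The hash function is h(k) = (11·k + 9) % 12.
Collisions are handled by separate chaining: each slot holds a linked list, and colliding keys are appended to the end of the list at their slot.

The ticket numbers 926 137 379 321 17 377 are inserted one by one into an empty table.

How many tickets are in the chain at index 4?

3

Insert 926: h=7, bucket 7 empty → new chain.
Insert 137: h=4, bucket 4 empty → new chain.
Insert 379: h=2, bucket 2 empty → new chain.
Insert 321: h=0, bucket 0 empty → new chain.
Insert 17: h=4, bucket 4 nonempty → append to chain.
Insert 377: h=4, bucket 4 nonempty → append to chain.
Final buckets:
0: 321
1: .
2: 379
3: .
4: 137 -> 17 -> 377
5: .
6: .
7: 926
8: .
9: .
10: .
11: .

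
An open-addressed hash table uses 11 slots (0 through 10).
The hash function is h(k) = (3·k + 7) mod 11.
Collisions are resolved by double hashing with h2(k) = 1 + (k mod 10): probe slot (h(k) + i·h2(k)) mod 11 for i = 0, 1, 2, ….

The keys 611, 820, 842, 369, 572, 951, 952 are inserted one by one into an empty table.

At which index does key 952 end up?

611 hashes to 3; slot 3 is free => place at 3.
820 hashes to 3, h2=1; 3 taken => place at 4.
842 hashes to 3, h2=3; 3 taken => place at 6.
369 hashes to 3, h2=10; 3 taken => place at 2.
572 hashes to 7; slot 7 is free => place at 7.
951 hashes to 0; slot 0 is free => place at 0.
952 hashes to 3, h2=3; 3,6 taken => place at 9.
Table: [951, —, 369, 611, 820, —, 842, 572, —, 952, —]

9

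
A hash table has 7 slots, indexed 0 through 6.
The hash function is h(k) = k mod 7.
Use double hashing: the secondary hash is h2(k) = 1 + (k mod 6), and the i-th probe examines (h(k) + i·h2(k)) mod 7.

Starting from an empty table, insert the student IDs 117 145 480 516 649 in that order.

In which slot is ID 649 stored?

2

117 hashes to 5; slot 5 is free -> place at 5.
145 hashes to 5, h2=2; 5 taken -> place at 0.
480 hashes to 4; slot 4 is free -> place at 4.
516 hashes to 5, h2=1; 5 taken -> place at 6.
649 hashes to 5, h2=2; 5,0 taken -> place at 2.
Table: [145, -, 649, -, 480, 117, 516]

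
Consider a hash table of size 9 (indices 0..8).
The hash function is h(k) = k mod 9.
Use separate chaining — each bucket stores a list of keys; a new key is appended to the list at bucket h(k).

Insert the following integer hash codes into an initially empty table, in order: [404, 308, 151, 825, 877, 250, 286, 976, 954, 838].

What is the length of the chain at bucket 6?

404 -> bucket 8
308 -> bucket 2
151 -> bucket 7
825 -> bucket 6
877 -> bucket 4
250 -> bucket 7 (collision)
286 -> bucket 7 (collision)
976 -> bucket 4 (collision)
954 -> bucket 0
838 -> bucket 1
Final buckets:
0: 954
1: 838
2: 308
3: —
4: 877 -> 976
5: —
6: 825
7: 151 -> 250 -> 286
8: 404

1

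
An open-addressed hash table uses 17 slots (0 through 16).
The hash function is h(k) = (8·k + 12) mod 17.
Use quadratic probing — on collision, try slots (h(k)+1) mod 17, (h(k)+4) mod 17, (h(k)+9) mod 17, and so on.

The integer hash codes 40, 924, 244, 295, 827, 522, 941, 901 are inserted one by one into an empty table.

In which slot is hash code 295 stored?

1

40: h=9 -> slot 9
924: h=9, probe 9,10 -> slot 10
244: h=9, probe 9,10,13 -> slot 13
295: h=9, probe 9,10,13,1 -> slot 1
827: h=15 -> slot 15
522: h=6 -> slot 6
941: h=9, probe 9,10,13,1,8 -> slot 8
901: h=12 -> slot 12
Table: [., 295, ., ., ., ., 522, ., 941, 40, 924, ., 901, 244, ., 827, .]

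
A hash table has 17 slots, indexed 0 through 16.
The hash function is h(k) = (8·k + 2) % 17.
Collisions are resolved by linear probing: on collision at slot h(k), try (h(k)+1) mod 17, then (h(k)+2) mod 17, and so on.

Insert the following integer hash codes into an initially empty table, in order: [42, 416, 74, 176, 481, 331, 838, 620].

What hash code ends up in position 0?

42: h=15 → slot 15
416: h=15, probe 15,16 → slot 16
74: h=16, probe 16,0 → slot 0
176: h=16, probe 16,0,1 → slot 1
481: h=8 → slot 8
331: h=15, probe 15,16,0,1,2 → slot 2
838: h=8, probe 8,9 → slot 9
620: h=15, probe 15,16,0,1,2,3 → slot 3
Table: [74, 176, 331, 620, ∅, ∅, ∅, ∅, 481, 838, ∅, ∅, ∅, ∅, ∅, 42, 416]

74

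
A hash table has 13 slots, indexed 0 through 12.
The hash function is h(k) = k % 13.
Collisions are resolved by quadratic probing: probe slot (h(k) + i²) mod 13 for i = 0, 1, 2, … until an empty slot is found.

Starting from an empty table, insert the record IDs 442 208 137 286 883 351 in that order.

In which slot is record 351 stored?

9

Insert 442: h=0, slot 0 empty → index 0.
Insert 208: h=0, slot 0 occupied → index 1.
Insert 137: h=7, slot 7 empty → index 7.
Insert 286: h=0, slots 0,1 occupied → index 4.
Insert 883: h=12, slot 12 empty → index 12.
Insert 351: h=0, slots 0,1,4 occupied → index 9.
Table: [442, 208, —, —, 286, —, —, 137, —, 351, —, —, 883]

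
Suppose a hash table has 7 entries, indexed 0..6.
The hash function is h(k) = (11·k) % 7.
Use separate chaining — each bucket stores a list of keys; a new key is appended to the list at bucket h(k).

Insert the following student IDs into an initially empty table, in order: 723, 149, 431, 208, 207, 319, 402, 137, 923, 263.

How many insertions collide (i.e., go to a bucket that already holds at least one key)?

5

723 -> bucket 1
149 -> bucket 1 (collision)
431 -> bucket 2
208 -> bucket 6
207 -> bucket 2 (collision)
319 -> bucket 2 (collision)
402 -> bucket 5
137 -> bucket 2 (collision)
923 -> bucket 3
263 -> bucket 2 (collision)
Final buckets:
0: ∅
1: 723 -> 149
2: 431 -> 207 -> 319 -> 137 -> 263
3: 923
4: ∅
5: 402
6: 208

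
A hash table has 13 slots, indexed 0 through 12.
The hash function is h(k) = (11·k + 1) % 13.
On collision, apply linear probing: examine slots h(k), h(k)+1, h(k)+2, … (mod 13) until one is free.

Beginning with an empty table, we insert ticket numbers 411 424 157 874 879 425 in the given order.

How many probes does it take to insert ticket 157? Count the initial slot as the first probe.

Insert 411: h=11, slot 11 empty -> index 11.
Insert 424: h=11, slot 11 occupied -> index 12.
Insert 157: h=12, slot 12 occupied -> index 0.
Insert 874: h=8, slot 8 empty -> index 8.
Insert 879: h=11, slots 11,12,0 occupied -> index 1.
Insert 425: h=9, slot 9 empty -> index 9.
Table: [157, 879, _, _, _, _, _, _, 874, 425, _, 411, 424]

2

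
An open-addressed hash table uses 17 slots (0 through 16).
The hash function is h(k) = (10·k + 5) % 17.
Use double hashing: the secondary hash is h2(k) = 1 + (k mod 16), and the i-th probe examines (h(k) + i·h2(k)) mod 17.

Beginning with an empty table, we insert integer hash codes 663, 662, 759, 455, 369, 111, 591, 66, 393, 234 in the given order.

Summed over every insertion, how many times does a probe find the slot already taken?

3

663: h=5 => slot 5
662: h=12 => slot 12
759: h=13 => slot 13
455: h=16 => slot 16
369: h=6 => slot 6
111: h=10 => slot 10
591: h=16, h2=16, probe 16,15 => slot 15
66: h=2 => slot 2
393: h=8 => slot 8
234: h=16, h2=11, probe 16,10,4 => slot 4
Table: [—, —, 66, —, 234, 663, 369, —, 393, —, 111, —, 662, 759, —, 591, 455]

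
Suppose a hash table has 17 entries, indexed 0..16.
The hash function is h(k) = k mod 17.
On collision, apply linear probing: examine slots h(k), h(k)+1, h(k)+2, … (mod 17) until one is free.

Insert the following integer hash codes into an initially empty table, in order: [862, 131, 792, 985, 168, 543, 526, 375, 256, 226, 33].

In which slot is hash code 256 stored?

862 hashes to 12; slot 12 is free -> place at 12.
131 hashes to 12; 12 taken -> place at 13.
792 hashes to 10; slot 10 is free -> place at 10.
985 hashes to 16; slot 16 is free -> place at 16.
168 hashes to 15; slot 15 is free -> place at 15.
543 hashes to 16; 16 taken -> place at 0.
526 hashes to 16; 16,0 taken -> place at 1.
375 hashes to 1; 1 taken -> place at 2.
256 hashes to 1; 1,2 taken -> place at 3.
226 hashes to 5; slot 5 is free -> place at 5.
33 hashes to 16; 16,0,1,2,3 taken -> place at 4.
Table: [543, 526, 375, 256, 33, 226, ., ., ., ., 792, ., 862, 131, ., 168, 985]

3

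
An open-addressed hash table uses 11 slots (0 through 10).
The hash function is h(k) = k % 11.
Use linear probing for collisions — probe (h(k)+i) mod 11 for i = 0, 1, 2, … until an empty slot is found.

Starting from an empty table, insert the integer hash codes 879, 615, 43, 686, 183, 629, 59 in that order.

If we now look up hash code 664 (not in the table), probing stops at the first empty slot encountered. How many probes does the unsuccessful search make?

879: h=10 → slot 10
615: h=10, probe 10,0 → slot 0
43: h=10, probe 10,0,1 → slot 1
686: h=4 → slot 4
183: h=7 → slot 7
629: h=2 → slot 2
59: h=4, probe 4,5 → slot 5
Table: [615, 43, 629, ., 686, 59, ., 183, ., ., 879]
Lookup 664: h=4, probe 4,5,6 → slot 6 empty, not found.

3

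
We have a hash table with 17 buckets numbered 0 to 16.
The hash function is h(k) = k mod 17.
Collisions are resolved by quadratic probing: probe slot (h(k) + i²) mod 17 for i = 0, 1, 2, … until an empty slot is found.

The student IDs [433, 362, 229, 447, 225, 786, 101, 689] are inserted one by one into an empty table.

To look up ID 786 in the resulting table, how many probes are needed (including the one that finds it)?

Insert 433: h=8, slot 8 empty → index 8.
Insert 362: h=5, slot 5 empty → index 5.
Insert 229: h=8, slot 8 occupied → index 9.
Insert 447: h=5, slot 5 occupied → index 6.
Insert 225: h=4, slot 4 empty → index 4.
Insert 786: h=4, slots 4,5,8 occupied → index 13.
Insert 101: h=16, slot 16 empty → index 16.
Insert 689: h=9, slot 9 occupied → index 10.
Table: [_, _, _, _, 225, 362, 447, _, 433, 229, 689, _, _, 786, _, _, 101]
Lookup 786: h=4, probe 4,5,8,13 → found at 13.

4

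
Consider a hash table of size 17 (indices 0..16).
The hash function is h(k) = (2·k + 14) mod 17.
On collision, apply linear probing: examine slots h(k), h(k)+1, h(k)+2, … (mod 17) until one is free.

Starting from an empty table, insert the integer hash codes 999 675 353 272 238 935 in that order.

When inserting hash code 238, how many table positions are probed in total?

2

999 hashes to 6; slot 6 is free -> place at 6.
675 hashes to 4; slot 4 is free -> place at 4.
353 hashes to 6; 6 taken -> place at 7.
272 hashes to 14; slot 14 is free -> place at 14.
238 hashes to 14; 14 taken -> place at 15.
935 hashes to 14; 14,15 taken -> place at 16.
Table: [_, _, _, _, 675, _, 999, 353, _, _, _, _, _, _, 272, 238, 935]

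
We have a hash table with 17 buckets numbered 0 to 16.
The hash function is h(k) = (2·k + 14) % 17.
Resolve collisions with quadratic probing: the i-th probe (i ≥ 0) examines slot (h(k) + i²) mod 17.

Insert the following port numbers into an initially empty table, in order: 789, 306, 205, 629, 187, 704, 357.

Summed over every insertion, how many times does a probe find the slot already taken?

7

Insert 789: h=11, slot 11 empty -> index 11.
Insert 306: h=14, slot 14 empty -> index 14.
Insert 205: h=16, slot 16 empty -> index 16.
Insert 629: h=14, slot 14 occupied -> index 15.
Insert 187: h=14, slots 14,15 occupied -> index 1.
Insert 704: h=11, slot 11 occupied -> index 12.
Insert 357: h=14, slots 14,15,1 occupied -> index 6.
Table: [-, 187, -, -, -, -, 357, -, -, -, -, 789, 704, -, 306, 629, 205]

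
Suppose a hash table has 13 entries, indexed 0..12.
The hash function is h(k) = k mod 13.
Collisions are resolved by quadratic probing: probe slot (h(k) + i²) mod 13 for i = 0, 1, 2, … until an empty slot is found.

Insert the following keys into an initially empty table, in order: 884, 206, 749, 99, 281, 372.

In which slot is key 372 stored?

Insert 884: h=0, slot 0 empty -> index 0.
Insert 206: h=11, slot 11 empty -> index 11.
Insert 749: h=8, slot 8 empty -> index 8.
Insert 99: h=8, slot 8 occupied -> index 9.
Insert 281: h=8, slots 8,9 occupied -> index 12.
Insert 372: h=8, slots 8,9,12 occupied -> index 4.
Table: [884, ., ., ., 372, ., ., ., 749, 99, ., 206, 281]

4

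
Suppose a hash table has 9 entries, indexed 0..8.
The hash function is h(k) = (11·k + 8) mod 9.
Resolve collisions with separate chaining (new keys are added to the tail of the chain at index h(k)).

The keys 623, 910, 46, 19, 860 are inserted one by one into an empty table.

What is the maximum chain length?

3

Insert 623: h=3, bucket 3 empty -> new chain.
Insert 910: h=1, bucket 1 empty -> new chain.
Insert 46: h=1, bucket 1 nonempty -> append to chain.
Insert 19: h=1, bucket 1 nonempty -> append to chain.
Insert 860: h=0, bucket 0 empty -> new chain.
Final buckets:
0: 860
1: 910 -> 46 -> 19
2: .
3: 623
4: .
5: .
6: .
7: .
8: .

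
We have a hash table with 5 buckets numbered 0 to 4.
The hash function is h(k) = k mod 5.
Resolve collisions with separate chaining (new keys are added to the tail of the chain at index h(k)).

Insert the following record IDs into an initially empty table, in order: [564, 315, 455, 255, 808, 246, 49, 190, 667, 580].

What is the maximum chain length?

5

564 -> bucket 4
315 -> bucket 0
455 -> bucket 0 (collision)
255 -> bucket 0 (collision)
808 -> bucket 3
246 -> bucket 1
49 -> bucket 4 (collision)
190 -> bucket 0 (collision)
667 -> bucket 2
580 -> bucket 0 (collision)
Final buckets:
0: 315 -> 455 -> 255 -> 190 -> 580
1: 246
2: 667
3: 808
4: 564 -> 49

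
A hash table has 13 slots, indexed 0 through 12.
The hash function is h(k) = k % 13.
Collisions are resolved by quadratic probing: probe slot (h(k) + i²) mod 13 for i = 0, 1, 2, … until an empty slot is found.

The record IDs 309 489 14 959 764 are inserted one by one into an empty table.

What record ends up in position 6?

764

309: h=10 => slot 10
489: h=8 => slot 8
14: h=1 => slot 1
959: h=10, probe 10,11 => slot 11
764: h=10, probe 10,11,1,6 => slot 6
Table: [., 14, ., ., ., ., 764, ., 489, ., 309, 959, .]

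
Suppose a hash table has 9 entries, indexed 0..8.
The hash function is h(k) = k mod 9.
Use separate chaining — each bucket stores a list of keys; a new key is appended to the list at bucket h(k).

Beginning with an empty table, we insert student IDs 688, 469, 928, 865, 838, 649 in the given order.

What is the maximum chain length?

Insert 688: h=4, bucket 4 empty → new chain.
Insert 469: h=1, bucket 1 empty → new chain.
Insert 928: h=1, bucket 1 nonempty → append to chain.
Insert 865: h=1, bucket 1 nonempty → append to chain.
Insert 838: h=1, bucket 1 nonempty → append to chain.
Insert 649: h=1, bucket 1 nonempty → append to chain.
Final buckets:
0: -
1: 469 -> 928 -> 865 -> 838 -> 649
2: -
3: -
4: 688
5: -
6: -
7: -
8: -

5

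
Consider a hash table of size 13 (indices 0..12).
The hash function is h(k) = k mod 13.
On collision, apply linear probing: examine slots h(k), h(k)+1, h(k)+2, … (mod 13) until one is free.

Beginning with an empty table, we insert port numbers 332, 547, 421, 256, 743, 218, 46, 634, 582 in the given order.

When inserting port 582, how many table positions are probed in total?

3

332 hashes to 7; slot 7 is free -> place at 7.
547 hashes to 1; slot 1 is free -> place at 1.
421 hashes to 5; slot 5 is free -> place at 5.
256 hashes to 9; slot 9 is free -> place at 9.
743 hashes to 2; slot 2 is free -> place at 2.
218 hashes to 10; slot 10 is free -> place at 10.
46 hashes to 7; 7 taken -> place at 8.
634 hashes to 10; 10 taken -> place at 11.
582 hashes to 10; 10,11 taken -> place at 12.
Table: [_, 547, 743, _, _, 421, _, 332, 46, 256, 218, 634, 582]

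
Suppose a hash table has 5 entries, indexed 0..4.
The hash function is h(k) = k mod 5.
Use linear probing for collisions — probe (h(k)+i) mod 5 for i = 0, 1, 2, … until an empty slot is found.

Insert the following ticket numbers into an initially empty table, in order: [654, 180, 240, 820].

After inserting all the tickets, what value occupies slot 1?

240

Insert 654: h=4, slot 4 empty -> index 4.
Insert 180: h=0, slot 0 empty -> index 0.
Insert 240: h=0, slot 0 occupied -> index 1.
Insert 820: h=0, slots 0,1 occupied -> index 2.
Table: [180, 240, 820, ., 654]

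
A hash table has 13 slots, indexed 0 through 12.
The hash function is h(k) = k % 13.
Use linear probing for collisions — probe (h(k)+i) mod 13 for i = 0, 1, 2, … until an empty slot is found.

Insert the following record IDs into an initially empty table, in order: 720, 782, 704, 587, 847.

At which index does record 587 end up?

Insert 720: h=5, slot 5 empty => index 5.
Insert 782: h=2, slot 2 empty => index 2.
Insert 704: h=2, slot 2 occupied => index 3.
Insert 587: h=2, slots 2,3 occupied => index 4.
Insert 847: h=2, slots 2,3,4,5 occupied => index 6.
Table: [—, —, 782, 704, 587, 720, 847, —, —, —, —, —, —]

4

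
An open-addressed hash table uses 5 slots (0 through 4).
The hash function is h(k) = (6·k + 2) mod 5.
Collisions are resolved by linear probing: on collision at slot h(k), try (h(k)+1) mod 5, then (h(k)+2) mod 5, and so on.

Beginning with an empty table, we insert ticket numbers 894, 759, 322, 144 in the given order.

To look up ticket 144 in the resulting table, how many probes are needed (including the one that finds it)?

894: h=1 => slot 1
759: h=1, probe 1,2 => slot 2
322: h=4 => slot 4
144: h=1, probe 1,2,3 => slot 3
Table: [., 894, 759, 144, 322]
Lookup 144: h=1, probe 1,2,3 → found at 3.

3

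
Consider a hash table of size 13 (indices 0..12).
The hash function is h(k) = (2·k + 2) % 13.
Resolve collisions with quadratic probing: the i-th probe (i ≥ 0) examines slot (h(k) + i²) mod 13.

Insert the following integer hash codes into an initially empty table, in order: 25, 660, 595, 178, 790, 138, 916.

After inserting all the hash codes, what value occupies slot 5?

790

25 hashes to 0; slot 0 is free => place at 0.
660 hashes to 9; slot 9 is free => place at 9.
595 hashes to 9; 9 taken => place at 10.
178 hashes to 7; slot 7 is free => place at 7.
790 hashes to 9; 9,10,0 taken => place at 5.
138 hashes to 5; 5 taken => place at 6.
916 hashes to 1; slot 1 is free => place at 1.
Table: [25, 916, ∅, ∅, ∅, 790, 138, 178, ∅, 660, 595, ∅, ∅]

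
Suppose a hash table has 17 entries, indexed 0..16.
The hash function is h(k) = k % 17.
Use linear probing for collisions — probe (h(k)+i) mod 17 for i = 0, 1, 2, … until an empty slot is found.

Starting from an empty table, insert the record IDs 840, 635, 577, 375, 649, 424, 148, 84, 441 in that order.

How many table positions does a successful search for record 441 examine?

6

840: h=7 -> slot 7
635: h=6 -> slot 6
577: h=16 -> slot 16
375: h=1 -> slot 1
649: h=3 -> slot 3
424: h=16, probe 16,0 -> slot 0
148: h=12 -> slot 12
84: h=16, probe 16,0,1,2 -> slot 2
441: h=16, probe 16,0,1,2,3,4 -> slot 4
Table: [424, 375, 84, 649, 441, ∅, 635, 840, ∅, ∅, ∅, ∅, 148, ∅, ∅, ∅, 577]
Lookup 441: h=16, probe 16,0,1,2,3,4 → found at 4.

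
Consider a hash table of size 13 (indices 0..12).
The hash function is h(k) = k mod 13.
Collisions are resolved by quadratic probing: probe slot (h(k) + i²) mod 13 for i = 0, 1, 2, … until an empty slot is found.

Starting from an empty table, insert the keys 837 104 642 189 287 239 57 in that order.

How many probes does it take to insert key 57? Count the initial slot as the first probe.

5

837: h=5 → slot 5
104: h=0 → slot 0
642: h=5, probe 5,6 → slot 6
189: h=7 → slot 7
287: h=1 → slot 1
239: h=5, probe 5,6,9 → slot 9
57: h=5, probe 5,6,9,1,8 → slot 8
Table: [104, 287, ., ., ., 837, 642, 189, 57, 239, ., ., .]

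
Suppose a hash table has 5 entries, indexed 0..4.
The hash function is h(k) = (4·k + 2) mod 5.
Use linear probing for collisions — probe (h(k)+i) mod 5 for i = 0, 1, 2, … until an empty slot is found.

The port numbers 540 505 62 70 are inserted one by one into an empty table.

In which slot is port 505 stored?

540: h=2 → slot 2
505: h=2, probe 2,3 → slot 3
62: h=0 → slot 0
70: h=2, probe 2,3,4 → slot 4
Table: [62, ∅, 540, 505, 70]

3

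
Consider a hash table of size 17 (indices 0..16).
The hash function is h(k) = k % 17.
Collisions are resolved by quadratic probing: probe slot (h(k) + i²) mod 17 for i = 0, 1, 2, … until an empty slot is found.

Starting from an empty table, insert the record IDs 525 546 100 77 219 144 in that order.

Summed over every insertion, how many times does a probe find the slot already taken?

525: h=15 -> slot 15
546: h=2 -> slot 2
100: h=15, probe 15,16 -> slot 16
77: h=9 -> slot 9
219: h=15, probe 15,16,2,7 -> slot 7
144: h=8 -> slot 8
Table: [-, -, 546, -, -, -, -, 219, 144, 77, -, -, -, -, -, 525, 100]

4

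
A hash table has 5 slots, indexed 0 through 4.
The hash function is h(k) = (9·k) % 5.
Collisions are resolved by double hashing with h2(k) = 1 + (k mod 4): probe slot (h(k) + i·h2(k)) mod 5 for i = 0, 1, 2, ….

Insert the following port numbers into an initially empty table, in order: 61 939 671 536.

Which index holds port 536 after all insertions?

Insert 61: h=4, slot 4 empty -> index 4.
Insert 939: h=1, slot 1 empty -> index 1.
Insert 671: h=4, h2=4, slot 4 occupied -> index 3.
Insert 536: h=4, h2=1, slot 4 occupied -> index 0.
Table: [536, 939, ., 671, 61]

0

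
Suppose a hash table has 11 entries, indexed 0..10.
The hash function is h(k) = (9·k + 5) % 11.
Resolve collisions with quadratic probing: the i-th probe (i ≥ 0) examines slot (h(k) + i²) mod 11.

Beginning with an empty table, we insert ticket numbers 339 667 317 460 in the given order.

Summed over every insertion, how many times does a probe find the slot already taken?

4

339 hashes to 9; slot 9 is free => place at 9.
667 hashes to 2; slot 2 is free => place at 2.
317 hashes to 9; 9 taken => place at 10.
460 hashes to 9; 9,10,2 taken => place at 7.
Table: [_, _, 667, _, _, _, _, 460, _, 339, 317]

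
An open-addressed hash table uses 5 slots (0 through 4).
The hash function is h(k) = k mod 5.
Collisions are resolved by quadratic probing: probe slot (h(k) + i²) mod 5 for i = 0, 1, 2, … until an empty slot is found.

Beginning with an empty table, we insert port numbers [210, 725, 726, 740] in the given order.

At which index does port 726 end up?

2

210 hashes to 0; slot 0 is free → place at 0.
725 hashes to 0; 0 taken → place at 1.
726 hashes to 1; 1 taken → place at 2.
740 hashes to 0; 0,1 taken → place at 4.
Table: [210, 725, 726, _, 740]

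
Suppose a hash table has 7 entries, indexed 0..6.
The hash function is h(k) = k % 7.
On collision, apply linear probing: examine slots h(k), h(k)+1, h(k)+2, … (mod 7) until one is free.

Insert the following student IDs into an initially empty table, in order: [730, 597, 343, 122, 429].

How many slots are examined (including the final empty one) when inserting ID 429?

4

730 hashes to 2; slot 2 is free -> place at 2.
597 hashes to 2; 2 taken -> place at 3.
343 hashes to 0; slot 0 is free -> place at 0.
122 hashes to 3; 3 taken -> place at 4.
429 hashes to 2; 2,3,4 taken -> place at 5.
Table: [343, ., 730, 597, 122, 429, .]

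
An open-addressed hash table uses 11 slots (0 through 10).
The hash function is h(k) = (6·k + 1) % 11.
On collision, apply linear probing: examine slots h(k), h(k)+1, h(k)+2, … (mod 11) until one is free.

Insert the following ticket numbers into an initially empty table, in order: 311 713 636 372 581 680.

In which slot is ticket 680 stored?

4

311 hashes to 8; slot 8 is free => place at 8.
713 hashes to 0; slot 0 is free => place at 0.
636 hashes to 0; 0 taken => place at 1.
372 hashes to 0; 0,1 taken => place at 2.
581 hashes to 0; 0,1,2 taken => place at 3.
680 hashes to 0; 0,1,2,3 taken => place at 4.
Table: [713, 636, 372, 581, 680, ∅, ∅, ∅, 311, ∅, ∅]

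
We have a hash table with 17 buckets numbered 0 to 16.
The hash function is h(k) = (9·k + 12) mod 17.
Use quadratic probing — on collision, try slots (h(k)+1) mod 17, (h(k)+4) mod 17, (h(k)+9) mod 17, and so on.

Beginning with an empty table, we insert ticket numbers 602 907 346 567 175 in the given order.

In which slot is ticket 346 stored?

602 hashes to 7; slot 7 is free => place at 7.
907 hashes to 15; slot 15 is free => place at 15.
346 hashes to 15; 15 taken => place at 16.
567 hashes to 15; 15,16 taken => place at 2.
175 hashes to 6; slot 6 is free => place at 6.
Table: [., ., 567, ., ., ., 175, 602, ., ., ., ., ., ., ., 907, 346]

16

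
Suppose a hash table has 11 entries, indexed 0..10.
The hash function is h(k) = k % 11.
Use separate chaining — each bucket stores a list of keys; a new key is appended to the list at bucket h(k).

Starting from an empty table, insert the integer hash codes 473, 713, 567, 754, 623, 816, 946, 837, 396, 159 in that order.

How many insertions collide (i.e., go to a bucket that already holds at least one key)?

3

Insert 473: h=0, bucket 0 empty → new chain.
Insert 713: h=9, bucket 9 empty → new chain.
Insert 567: h=6, bucket 6 empty → new chain.
Insert 754: h=6, bucket 6 nonempty → append to chain.
Insert 623: h=7, bucket 7 empty → new chain.
Insert 816: h=2, bucket 2 empty → new chain.
Insert 946: h=0, bucket 0 nonempty → append to chain.
Insert 837: h=1, bucket 1 empty → new chain.
Insert 396: h=0, bucket 0 nonempty → append to chain.
Insert 159: h=5, bucket 5 empty → new chain.
Final buckets:
0: 473 -> 946 -> 396
1: 837
2: 816
3: —
4: —
5: 159
6: 567 -> 754
7: 623
8: —
9: 713
10: —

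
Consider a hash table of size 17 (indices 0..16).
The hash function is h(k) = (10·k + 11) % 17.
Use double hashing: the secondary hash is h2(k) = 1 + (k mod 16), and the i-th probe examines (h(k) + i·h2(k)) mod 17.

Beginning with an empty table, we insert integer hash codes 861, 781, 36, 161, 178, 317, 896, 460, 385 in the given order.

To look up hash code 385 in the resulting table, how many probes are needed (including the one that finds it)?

Insert 861: h=2, slot 2 empty => index 2.
Insert 781: h=1, slot 1 empty => index 1.
Insert 36: h=14, slot 14 empty => index 14.
Insert 161: h=6, slot 6 empty => index 6.
Insert 178: h=6, h2=3, slot 6 occupied => index 9.
Insert 317: h=2, h2=14, slot 2 occupied => index 16.
Insert 896: h=12, slot 12 empty => index 12.
Insert 460: h=4, slot 4 empty => index 4.
Insert 385: h=2, h2=2, slots 2,4,6 occupied => index 8.
Table: [_, 781, 861, _, 460, _, 161, _, 385, 178, _, _, 896, _, 36, _, 317]
Lookup 385: h=2, h2=2, probe 2,4,6,8 → found at 8.

4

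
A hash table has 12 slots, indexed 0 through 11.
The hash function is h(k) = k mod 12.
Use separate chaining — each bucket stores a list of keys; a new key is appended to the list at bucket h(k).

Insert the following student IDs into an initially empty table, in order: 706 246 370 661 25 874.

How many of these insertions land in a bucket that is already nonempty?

Insert 706: h=10, bucket 10 empty → new chain.
Insert 246: h=6, bucket 6 empty → new chain.
Insert 370: h=10, bucket 10 nonempty → append to chain.
Insert 661: h=1, bucket 1 empty → new chain.
Insert 25: h=1, bucket 1 nonempty → append to chain.
Insert 874: h=10, bucket 10 nonempty → append to chain.
Final buckets:
0: —
1: 661 -> 25
2: —
3: —
4: —
5: —
6: 246
7: —
8: —
9: —
10: 706 -> 370 -> 874
11: —

3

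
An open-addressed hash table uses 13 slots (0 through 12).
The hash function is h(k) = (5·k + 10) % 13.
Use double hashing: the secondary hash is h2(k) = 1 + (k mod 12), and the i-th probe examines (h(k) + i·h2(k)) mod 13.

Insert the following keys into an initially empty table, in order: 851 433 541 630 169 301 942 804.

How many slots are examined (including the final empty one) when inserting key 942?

851: h=1 → slot 1
433: h=4 → slot 4
541: h=11 → slot 11
630: h=1, h2=7, probe 1,8 → slot 8
169: h=10 → slot 10
301: h=7 → slot 7
942: h=1, h2=7, probe 1,8,2 → slot 2
804: h=0 → slot 0
Table: [804, 851, 942, ., 433, ., ., 301, 630, ., 169, 541, .]

3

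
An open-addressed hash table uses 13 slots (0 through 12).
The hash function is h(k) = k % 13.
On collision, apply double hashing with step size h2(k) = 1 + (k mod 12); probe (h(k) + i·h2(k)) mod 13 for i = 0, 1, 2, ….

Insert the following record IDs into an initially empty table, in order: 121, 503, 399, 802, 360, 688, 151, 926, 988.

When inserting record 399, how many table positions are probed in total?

121: h=4 => slot 4
503: h=9 => slot 9
399: h=9, h2=4, probe 9,0 => slot 0
802: h=9, h2=11, probe 9,7 => slot 7
360: h=9, h2=1, probe 9,10 => slot 10
688: h=12 => slot 12
151: h=8 => slot 8
926: h=3 => slot 3
988: h=0, h2=5, probe 0,5 => slot 5
Table: [399, _, _, 926, 121, 988, _, 802, 151, 503, 360, _, 688]

2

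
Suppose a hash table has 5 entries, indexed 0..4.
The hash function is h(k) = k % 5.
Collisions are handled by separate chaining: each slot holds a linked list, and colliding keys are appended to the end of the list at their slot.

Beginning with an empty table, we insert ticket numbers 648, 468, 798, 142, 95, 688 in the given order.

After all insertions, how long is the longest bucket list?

4

Insert 648: h=3, bucket 3 empty → new chain.
Insert 468: h=3, bucket 3 nonempty → append to chain.
Insert 798: h=3, bucket 3 nonempty → append to chain.
Insert 142: h=2, bucket 2 empty → new chain.
Insert 95: h=0, bucket 0 empty → new chain.
Insert 688: h=3, bucket 3 nonempty → append to chain.
Final buckets:
0: 95
1: .
2: 142
3: 648 -> 468 -> 798 -> 688
4: .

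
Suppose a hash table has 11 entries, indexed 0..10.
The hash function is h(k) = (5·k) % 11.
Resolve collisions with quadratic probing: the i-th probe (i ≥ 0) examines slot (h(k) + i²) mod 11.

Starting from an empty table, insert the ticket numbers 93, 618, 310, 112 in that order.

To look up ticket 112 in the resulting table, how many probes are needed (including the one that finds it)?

4

Insert 93: h=3, slot 3 empty -> index 3.
Insert 618: h=10, slot 10 empty -> index 10.
Insert 310: h=10, slot 10 occupied -> index 0.
Insert 112: h=10, slots 10,0,3 occupied -> index 8.
Table: [310, _, _, 93, _, _, _, _, 112, _, 618]
Lookup 112: h=10, probe 10,0,3,8 → found at 8.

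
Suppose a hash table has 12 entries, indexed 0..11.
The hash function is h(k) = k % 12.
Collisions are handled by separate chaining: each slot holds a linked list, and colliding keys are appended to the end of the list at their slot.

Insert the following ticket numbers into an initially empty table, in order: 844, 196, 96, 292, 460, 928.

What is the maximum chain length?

844 -> bucket 4
196 -> bucket 4 (collision)
96 -> bucket 0
292 -> bucket 4 (collision)
460 -> bucket 4 (collision)
928 -> bucket 4 (collision)
Final buckets:
0: 96
1: ∅
2: ∅
3: ∅
4: 844 -> 196 -> 292 -> 460 -> 928
5: ∅
6: ∅
7: ∅
8: ∅
9: ∅
10: ∅
11: ∅

5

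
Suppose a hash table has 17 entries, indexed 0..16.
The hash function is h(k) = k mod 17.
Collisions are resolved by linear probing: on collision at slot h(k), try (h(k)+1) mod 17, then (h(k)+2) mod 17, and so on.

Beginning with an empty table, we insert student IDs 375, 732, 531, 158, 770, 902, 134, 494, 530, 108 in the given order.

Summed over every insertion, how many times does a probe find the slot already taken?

18

Insert 375: h=1, slot 1 empty → index 1.
Insert 732: h=1, slot 1 occupied → index 2.
Insert 531: h=4, slot 4 empty → index 4.
Insert 158: h=5, slot 5 empty → index 5.
Insert 770: h=5, slot 5 occupied → index 6.
Insert 902: h=1, slots 1,2 occupied → index 3.
Insert 134: h=15, slot 15 empty → index 15.
Insert 494: h=1, slots 1,2,3,4,5,6 occupied → index 7.
Insert 530: h=3, slots 3,4,5,6,7 occupied → index 8.
Insert 108: h=6, slots 6,7,8 occupied → index 9.
Table: [., 375, 732, 902, 531, 158, 770, 494, 530, 108, ., ., ., ., ., 134, .]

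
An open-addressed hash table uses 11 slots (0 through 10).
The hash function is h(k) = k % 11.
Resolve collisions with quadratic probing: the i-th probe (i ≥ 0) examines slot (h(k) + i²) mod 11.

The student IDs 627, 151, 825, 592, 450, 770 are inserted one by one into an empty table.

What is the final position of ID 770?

4

627 hashes to 0; slot 0 is free => place at 0.
151 hashes to 8; slot 8 is free => place at 8.
825 hashes to 0; 0 taken => place at 1.
592 hashes to 9; slot 9 is free => place at 9.
450 hashes to 10; slot 10 is free => place at 10.
770 hashes to 0; 0,1 taken => place at 4.
Table: [627, 825, —, —, 770, —, —, —, 151, 592, 450]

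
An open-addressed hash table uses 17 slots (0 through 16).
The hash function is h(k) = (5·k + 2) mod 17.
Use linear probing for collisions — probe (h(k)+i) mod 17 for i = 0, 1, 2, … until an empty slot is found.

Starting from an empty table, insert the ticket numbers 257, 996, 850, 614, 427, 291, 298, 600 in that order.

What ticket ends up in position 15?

257 hashes to 12; slot 12 is free → place at 12.
996 hashes to 1; slot 1 is free → place at 1.
850 hashes to 2; slot 2 is free → place at 2.
614 hashes to 12; 12 taken → place at 13.
427 hashes to 12; 12,13 taken → place at 14.
291 hashes to 12; 12,13,14 taken → place at 15.
298 hashes to 13; 13,14,15 taken → place at 16.
600 hashes to 10; slot 10 is free → place at 10.
Table: [∅, 996, 850, ∅, ∅, ∅, ∅, ∅, ∅, ∅, 600, ∅, 257, 614, 427, 291, 298]

291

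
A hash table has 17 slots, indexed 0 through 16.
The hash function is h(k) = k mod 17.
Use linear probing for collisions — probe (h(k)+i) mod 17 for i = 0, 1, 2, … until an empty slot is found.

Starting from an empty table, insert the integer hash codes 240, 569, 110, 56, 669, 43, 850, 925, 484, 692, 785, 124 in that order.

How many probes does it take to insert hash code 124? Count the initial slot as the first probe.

9

240: h=2 => slot 2
569: h=8 => slot 8
110: h=8, probe 8,9 => slot 9
56: h=5 => slot 5
669: h=6 => slot 6
43: h=9, probe 9,10 => slot 10
850: h=0 => slot 0
925: h=7 => slot 7
484: h=8, probe 8,9,10,11 => slot 11
692: h=12 => slot 12
785: h=3 => slot 3
124: h=5, probe 5,6,7,8,9,10,11,12,13 => slot 13
Table: [850, -, 240, 785, -, 56, 669, 925, 569, 110, 43, 484, 692, 124, -, -, -]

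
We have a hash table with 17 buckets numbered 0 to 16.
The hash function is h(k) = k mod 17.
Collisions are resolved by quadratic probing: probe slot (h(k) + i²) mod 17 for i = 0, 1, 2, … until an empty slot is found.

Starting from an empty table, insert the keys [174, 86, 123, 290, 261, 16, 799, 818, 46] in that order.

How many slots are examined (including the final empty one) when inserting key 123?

174: h=4 → slot 4
86: h=1 → slot 1
123: h=4, probe 4,5 → slot 5
290: h=1, probe 1,2 → slot 2
261: h=6 → slot 6
16: h=16 → slot 16
799: h=0 → slot 0
818: h=2, probe 2,3 → slot 3
46: h=12 → slot 12
Table: [799, 86, 290, 818, 174, 123, 261, —, —, —, —, —, 46, —, —, —, 16]

2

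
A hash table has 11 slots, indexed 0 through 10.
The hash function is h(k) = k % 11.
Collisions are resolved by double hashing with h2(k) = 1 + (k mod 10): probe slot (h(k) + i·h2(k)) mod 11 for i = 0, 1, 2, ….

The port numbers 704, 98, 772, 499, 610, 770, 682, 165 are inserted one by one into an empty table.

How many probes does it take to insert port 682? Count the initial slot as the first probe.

704 hashes to 0; slot 0 is free => place at 0.
98 hashes to 10; slot 10 is free => place at 10.
772 hashes to 2; slot 2 is free => place at 2.
499 hashes to 4; slot 4 is free => place at 4.
610 hashes to 5; slot 5 is free => place at 5.
770 hashes to 0, h2=1; 0 taken => place at 1.
682 hashes to 0, h2=3; 0 taken => place at 3.
165 hashes to 0, h2=6; 0 taken => place at 6.
Table: [704, 770, 772, 682, 499, 610, 165, _, _, _, 98]

2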